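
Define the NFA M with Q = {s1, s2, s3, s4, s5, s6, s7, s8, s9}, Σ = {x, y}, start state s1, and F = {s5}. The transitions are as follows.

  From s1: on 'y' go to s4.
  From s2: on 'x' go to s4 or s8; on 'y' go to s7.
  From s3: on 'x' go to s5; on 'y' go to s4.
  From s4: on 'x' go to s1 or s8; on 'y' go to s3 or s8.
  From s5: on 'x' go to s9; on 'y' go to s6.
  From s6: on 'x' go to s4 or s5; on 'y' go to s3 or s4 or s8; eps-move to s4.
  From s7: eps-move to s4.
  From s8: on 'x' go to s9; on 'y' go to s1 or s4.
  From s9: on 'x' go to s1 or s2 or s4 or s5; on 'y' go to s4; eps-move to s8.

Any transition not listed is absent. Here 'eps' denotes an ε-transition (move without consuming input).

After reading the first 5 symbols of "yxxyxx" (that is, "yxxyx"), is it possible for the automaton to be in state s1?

Yes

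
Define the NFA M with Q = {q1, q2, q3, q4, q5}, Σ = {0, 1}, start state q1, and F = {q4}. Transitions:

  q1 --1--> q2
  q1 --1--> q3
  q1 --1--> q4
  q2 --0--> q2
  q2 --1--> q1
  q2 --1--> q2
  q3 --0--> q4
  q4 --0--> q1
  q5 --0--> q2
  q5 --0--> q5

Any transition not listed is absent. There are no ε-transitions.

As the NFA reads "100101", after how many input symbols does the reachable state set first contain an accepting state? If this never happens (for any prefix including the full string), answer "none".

Start in {q1}.
Read '1': q1→{q2, q3, q4}; now {q2, q3, q4}.
None of the earlier sets intersect F, but {q2, q3, q4} does.

1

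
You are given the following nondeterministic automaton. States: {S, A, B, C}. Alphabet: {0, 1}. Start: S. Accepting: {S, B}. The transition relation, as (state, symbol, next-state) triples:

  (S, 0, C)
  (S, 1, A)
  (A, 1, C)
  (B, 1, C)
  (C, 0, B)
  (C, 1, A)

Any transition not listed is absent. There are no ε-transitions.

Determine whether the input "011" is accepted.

Start in {S}.
Read '0': {S} → {C}.
Read '1': {C} → {A}.
Read '1': {A} → {C}.
The final set {C} contains no accepting state.

No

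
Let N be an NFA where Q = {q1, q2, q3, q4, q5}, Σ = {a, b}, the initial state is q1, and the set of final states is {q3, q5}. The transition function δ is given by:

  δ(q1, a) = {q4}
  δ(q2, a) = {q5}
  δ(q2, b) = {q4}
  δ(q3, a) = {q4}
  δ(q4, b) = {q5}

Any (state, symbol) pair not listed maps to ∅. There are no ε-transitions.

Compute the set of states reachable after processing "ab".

{q5}

Start in {q1}.
Read 'a': q1→{q4}; now {q4}.
Read 'b': q4→{q5}; now {q5}.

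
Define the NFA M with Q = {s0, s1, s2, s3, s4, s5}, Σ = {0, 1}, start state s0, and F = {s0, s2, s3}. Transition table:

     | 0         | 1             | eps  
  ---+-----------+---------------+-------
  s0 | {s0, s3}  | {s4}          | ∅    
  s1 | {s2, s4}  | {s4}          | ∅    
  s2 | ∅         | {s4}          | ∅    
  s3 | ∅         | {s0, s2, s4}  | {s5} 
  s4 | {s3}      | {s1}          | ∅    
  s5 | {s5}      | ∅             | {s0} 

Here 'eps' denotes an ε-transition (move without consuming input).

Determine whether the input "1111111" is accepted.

Start in {s0}.
Read '1': {s0} → {s4}.
Read '1': {s4} → {s1}.
Read '1': {s1} → {s4}.
Read '1': {s4} → {s1}.
Read '1': {s1} → {s4}.
Read '1': {s4} → {s1}.
Read '1': {s1} → {s4}.
The final set {s4} contains no accepting state.

No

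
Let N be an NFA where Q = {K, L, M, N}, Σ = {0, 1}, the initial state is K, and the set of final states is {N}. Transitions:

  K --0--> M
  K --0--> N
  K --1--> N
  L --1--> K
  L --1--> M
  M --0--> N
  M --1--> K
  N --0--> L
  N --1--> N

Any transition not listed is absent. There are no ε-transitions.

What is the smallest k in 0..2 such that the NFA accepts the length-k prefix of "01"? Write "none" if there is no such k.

1

Start in {K}.
Read '0': {K} → {M, N}.
None of the earlier sets intersect F, but {M, N} does.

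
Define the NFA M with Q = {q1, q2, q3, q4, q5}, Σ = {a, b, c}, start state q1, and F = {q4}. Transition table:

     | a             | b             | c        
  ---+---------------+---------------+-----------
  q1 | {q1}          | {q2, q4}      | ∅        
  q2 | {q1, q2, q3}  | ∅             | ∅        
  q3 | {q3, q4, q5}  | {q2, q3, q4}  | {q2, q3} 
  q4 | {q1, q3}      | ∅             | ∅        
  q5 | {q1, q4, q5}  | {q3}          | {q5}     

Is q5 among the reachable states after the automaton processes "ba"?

No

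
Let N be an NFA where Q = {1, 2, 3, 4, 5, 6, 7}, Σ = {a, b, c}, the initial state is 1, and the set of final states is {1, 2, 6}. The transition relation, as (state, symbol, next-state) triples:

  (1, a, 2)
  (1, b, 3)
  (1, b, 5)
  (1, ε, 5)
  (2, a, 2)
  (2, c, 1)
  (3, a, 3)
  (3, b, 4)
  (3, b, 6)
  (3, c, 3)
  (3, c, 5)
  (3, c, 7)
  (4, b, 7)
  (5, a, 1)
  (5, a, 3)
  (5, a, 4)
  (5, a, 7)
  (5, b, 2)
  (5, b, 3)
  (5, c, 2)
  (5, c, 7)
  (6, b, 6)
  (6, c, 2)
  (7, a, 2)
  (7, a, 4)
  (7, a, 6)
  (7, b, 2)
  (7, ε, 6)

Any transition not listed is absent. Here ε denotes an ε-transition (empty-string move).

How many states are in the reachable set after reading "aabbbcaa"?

Start: ε-closure({1}) = {1, 5}.
Read 'a': 1→{2}, 5→{1, 3, 4, 7}; union {1, 2, 3, 4, 7}; ε-closure = {1, 2, 3, 4, 5, 6, 7}.
Read 'a': 1→{2}, 2→{2}, 3→{3}, 4→∅, 5→{1, 3, 4, 7}, 6→∅, 7→{2, 4, 6}; union {1, 2, 3, 4, 6, 7}; ε-closure = {1, 2, 3, 4, 5, 6, 7}.
Read 'b': 1→{3, 5}, 2→∅, 3→{4, 6}, 4→{7}, 5→{2, 3}, 6→{6}, 7→{2}; now {2, 3, 4, 5, 6, 7}.
Read 'b': 2→∅, 3→{4, 6}, 4→{7}, 5→{2, 3}, 6→{6}, 7→{2}; now {2, 3, 4, 6, 7}.
Read 'b': 2→∅, 3→{4, 6}, 4→{7}, 6→{6}, 7→{2}; now {2, 4, 6, 7}.
Read 'c': 2→{1}, 4→∅, 6→{2}, 7→∅; union {1, 2}; ε-closure = {1, 2, 5}.
Read 'a': 1→{2}, 2→{2}, 5→{1, 3, 4, 7}; union {1, 2, 3, 4, 7}; ε-closure = {1, 2, 3, 4, 5, 6, 7}.
Read 'a': 1→{2}, 2→{2}, 3→{3}, 4→∅, 5→{1, 3, 4, 7}, 6→∅, 7→{2, 4, 6}; union {1, 2, 3, 4, 6, 7}; ε-closure = {1, 2, 3, 4, 5, 6, 7}.
That set has 7 states.

7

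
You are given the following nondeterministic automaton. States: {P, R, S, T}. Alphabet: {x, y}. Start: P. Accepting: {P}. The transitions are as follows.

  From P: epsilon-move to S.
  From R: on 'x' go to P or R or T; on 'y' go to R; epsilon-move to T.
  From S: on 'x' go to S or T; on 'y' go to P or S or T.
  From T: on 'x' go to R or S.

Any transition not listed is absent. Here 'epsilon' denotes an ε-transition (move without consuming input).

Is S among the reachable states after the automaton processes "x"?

Start: ε-closure({P}) = {P, S}.
Read 'x': P→∅, S→{S, T}; now {S, T}.
State S is in {S, T}.

Yes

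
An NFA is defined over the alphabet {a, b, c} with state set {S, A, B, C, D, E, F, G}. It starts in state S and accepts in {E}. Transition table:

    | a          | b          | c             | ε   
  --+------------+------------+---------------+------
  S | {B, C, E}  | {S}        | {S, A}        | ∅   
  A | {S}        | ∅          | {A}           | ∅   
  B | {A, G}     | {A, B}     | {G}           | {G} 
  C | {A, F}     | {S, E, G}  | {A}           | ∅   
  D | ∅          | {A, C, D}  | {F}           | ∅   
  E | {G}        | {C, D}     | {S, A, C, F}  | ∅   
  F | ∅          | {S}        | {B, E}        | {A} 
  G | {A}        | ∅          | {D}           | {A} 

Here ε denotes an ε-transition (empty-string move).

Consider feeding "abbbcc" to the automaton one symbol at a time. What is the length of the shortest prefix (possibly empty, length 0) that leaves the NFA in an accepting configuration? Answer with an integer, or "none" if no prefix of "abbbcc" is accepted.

1

Start in {S}.
Read 'a': {S} → {A, B, C, E, G}.
None of the earlier sets intersect F, but {A, B, C, E, G} does.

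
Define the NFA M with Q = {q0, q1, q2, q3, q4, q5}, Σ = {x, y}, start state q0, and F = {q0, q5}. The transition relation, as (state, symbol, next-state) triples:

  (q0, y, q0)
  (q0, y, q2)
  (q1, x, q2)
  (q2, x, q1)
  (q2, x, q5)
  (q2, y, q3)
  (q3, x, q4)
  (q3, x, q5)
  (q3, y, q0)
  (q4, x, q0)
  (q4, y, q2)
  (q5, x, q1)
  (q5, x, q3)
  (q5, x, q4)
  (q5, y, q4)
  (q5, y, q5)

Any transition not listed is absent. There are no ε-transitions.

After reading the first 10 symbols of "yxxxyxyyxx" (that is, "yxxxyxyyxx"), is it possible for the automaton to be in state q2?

Start in {q0}.
Read 'y': {q0} → {q0, q2}.
Read 'x': {q0, q2} → {q1, q5}.
Read 'x': {q1, q5} → {q1, q2, q3, q4}.
Read 'x': {q1, q2, q3, q4} → {q0, q1, q2, q4, q5}.
Read 'y': {q0, q1, q2, q4, q5} → {q0, q2, q3, q4, q5}.
Read 'x': {q0, q2, q3, q4, q5} → {q0, q1, q3, q4, q5}.
Read 'y': {q0, q1, q3, q4, q5} → {q0, q2, q4, q5}.
Read 'y': {q0, q2, q4, q5} → {q0, q2, q3, q4, q5}.
Read 'x': {q0, q2, q3, q4, q5} → {q0, q1, q3, q4, q5}.
Read 'x': {q0, q1, q3, q4, q5} → {q0, q1, q2, q3, q4, q5}.
State q2 is in {q0, q1, q2, q3, q4, q5}.

Yes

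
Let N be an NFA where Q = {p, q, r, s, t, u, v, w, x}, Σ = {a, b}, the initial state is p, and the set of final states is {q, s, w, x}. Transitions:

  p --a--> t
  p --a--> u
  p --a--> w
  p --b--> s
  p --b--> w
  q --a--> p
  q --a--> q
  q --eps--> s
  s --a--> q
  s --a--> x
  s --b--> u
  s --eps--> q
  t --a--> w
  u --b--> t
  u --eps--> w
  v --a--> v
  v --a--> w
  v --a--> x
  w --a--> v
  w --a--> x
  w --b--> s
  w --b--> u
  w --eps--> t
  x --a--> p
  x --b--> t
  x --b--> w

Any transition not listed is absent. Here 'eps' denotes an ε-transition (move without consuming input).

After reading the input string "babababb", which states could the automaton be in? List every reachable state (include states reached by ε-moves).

{q, s, t, u, w}

Start in {p}.
Read 'b': {p} → {q, s, t, w}.
Read 'a': {q, s, t, w} → {p, q, s, t, v, w, x}.
Read 'b': {p, q, s, t, v, w, x} → {q, s, t, u, w}.
Read 'a': {q, s, t, u, w} → {p, q, s, t, v, w, x}.
Read 'b': {p, q, s, t, v, w, x} → {q, s, t, u, w}.
Read 'a': {q, s, t, u, w} → {p, q, s, t, v, w, x}.
Read 'b': {p, q, s, t, v, w, x} → {q, s, t, u, w}.
Read 'b': {q, s, t, u, w} → {q, s, t, u, w}.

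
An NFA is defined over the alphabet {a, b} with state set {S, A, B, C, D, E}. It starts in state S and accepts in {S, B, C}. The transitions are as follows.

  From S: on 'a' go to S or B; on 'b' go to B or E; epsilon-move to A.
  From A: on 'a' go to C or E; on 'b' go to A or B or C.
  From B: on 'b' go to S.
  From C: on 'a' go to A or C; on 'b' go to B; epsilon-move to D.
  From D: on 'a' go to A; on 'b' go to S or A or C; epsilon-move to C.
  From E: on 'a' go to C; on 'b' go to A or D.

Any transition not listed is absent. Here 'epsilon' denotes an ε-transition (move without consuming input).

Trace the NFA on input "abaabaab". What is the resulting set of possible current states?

Start: ε-closure({S}) = {S, A}.
Read 'a': S→{S, B}, A→{C, E}; union {S, B, C, E}; ε-closure = {S, A, B, C, D, E}.
Read 'b': S→{B, E}, A→{A, B, C}, B→{S}, C→{B}, D→{S, A, C}, E→{A, D}; now {S, A, B, C, D, E}.
Read 'a': S→{S, B}, A→{C, E}, B→∅, C→{A, C}, D→{A}, E→{C}; union {S, A, B, C, E}; ε-closure = {S, A, B, C, D, E}.
Read 'a': S→{S, B}, A→{C, E}, B→∅, C→{A, C}, D→{A}, E→{C}; union {S, A, B, C, E}; ε-closure = {S, A, B, C, D, E}.
Read 'b': S→{B, E}, A→{A, B, C}, B→{S}, C→{B}, D→{S, A, C}, E→{A, D}; now {S, A, B, C, D, E}.
Read 'a': S→{S, B}, A→{C, E}, B→∅, C→{A, C}, D→{A}, E→{C}; union {S, A, B, C, E}; ε-closure = {S, A, B, C, D, E}.
Read 'a': S→{S, B}, A→{C, E}, B→∅, C→{A, C}, D→{A}, E→{C}; union {S, A, B, C, E}; ε-closure = {S, A, B, C, D, E}.
Read 'b': S→{B, E}, A→{A, B, C}, B→{S}, C→{B}, D→{S, A, C}, E→{A, D}; now {S, A, B, C, D, E}.

{S, A, B, C, D, E}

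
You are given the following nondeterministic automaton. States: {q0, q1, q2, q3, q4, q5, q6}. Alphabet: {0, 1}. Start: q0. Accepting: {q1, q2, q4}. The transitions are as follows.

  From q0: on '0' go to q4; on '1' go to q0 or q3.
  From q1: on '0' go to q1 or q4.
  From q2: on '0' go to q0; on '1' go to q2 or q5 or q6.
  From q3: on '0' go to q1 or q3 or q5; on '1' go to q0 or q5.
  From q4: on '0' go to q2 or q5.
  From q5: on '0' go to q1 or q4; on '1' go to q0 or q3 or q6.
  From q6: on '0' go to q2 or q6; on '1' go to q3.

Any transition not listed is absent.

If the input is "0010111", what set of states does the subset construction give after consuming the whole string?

Start in {q0}.
Read '0': q0→{q4}; now {q4}.
Read '0': q4→{q2, q5}; now {q2, q5}.
Read '1': q2→{q2, q5, q6}, q5→{q0, q3, q6}; now {q0, q2, q3, q5, q6}.
Read '0': q0→{q4}, q2→{q0}, q3→{q1, q3, q5}, q5→{q1, q4}, q6→{q2, q6}; now {q0, q1, q2, q3, q4, q5, q6}.
Read '1': q0→{q0, q3}, q1→∅, q2→{q2, q5, q6}, q3→{q0, q5}, q4→∅, q5→{q0, q3, q6}, q6→{q3}; now {q0, q2, q3, q5, q6}.
Read '1': q0→{q0, q3}, q2→{q2, q5, q6}, q3→{q0, q5}, q5→{q0, q3, q6}, q6→{q3}; now {q0, q2, q3, q5, q6}.
Read '1': q0→{q0, q3}, q2→{q2, q5, q6}, q3→{q0, q5}, q5→{q0, q3, q6}, q6→{q3}; now {q0, q2, q3, q5, q6}.

{q0, q2, q3, q5, q6}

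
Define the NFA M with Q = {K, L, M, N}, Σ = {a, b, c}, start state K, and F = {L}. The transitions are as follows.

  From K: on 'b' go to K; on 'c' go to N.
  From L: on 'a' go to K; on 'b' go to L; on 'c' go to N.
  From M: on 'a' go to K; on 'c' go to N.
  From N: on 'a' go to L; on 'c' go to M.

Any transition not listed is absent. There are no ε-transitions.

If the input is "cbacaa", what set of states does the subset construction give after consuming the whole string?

∅

Start in {K}.
Read 'c': {K} → {N}.
Read 'b': {N} → ∅.
The set is empty and remains empty for the remaining 4 symbols.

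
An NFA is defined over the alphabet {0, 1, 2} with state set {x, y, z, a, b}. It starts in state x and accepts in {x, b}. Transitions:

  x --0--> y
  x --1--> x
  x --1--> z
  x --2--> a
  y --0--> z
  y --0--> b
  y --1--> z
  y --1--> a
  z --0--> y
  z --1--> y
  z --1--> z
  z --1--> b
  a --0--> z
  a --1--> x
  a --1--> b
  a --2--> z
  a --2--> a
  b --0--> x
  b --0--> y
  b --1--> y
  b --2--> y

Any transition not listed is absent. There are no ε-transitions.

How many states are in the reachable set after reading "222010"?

4

Start in {x}.
Read '2': x→{a}; now {a}.
Read '2': a→{z, a}; now {z, a}.
Read '2': z→∅, a→{z, a}; now {z, a}.
Read '0': z→{y}, a→{z}; now {y, z}.
Read '1': y→{z, a}, z→{y, z, b}; now {y, z, a, b}.
Read '0': y→{z, b}, z→{y}, a→{z}, b→{x, y}; now {x, y, z, b}.
That set has 4 states.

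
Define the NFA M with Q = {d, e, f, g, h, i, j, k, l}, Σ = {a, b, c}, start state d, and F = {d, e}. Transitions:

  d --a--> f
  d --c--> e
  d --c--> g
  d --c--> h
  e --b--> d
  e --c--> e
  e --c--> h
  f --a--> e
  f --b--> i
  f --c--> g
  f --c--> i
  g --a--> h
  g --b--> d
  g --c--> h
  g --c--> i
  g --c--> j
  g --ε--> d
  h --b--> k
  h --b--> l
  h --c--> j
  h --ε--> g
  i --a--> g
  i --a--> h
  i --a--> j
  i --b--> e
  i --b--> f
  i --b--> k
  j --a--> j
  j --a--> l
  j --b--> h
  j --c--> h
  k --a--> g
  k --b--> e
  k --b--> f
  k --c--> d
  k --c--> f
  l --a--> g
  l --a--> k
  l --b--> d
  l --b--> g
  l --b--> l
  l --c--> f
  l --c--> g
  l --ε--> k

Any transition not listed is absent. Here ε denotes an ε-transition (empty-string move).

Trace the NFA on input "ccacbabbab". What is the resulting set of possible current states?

Start in {d}.
Read 'c': d→{e, g, h}; union {e, g, h}; ε-closure = {d, e, g, h}.
Read 'c': d→{e, g, h}, e→{e, h}, g→{h, i, j}, h→{j}; union {e, g, h, i, j}; ε-closure = {d, e, g, h, i, j}.
Read 'a': d→{f}, e→∅, g→{h}, h→∅, i→{g, h, j}, j→{j, l}; union {f, g, h, j, l}; ε-closure = {d, f, g, h, j, k, l}.
Read 'c': d→{e, g, h}, f→{g, i}, g→{h, i, j}, h→{j}, j→{h}, k→{d, f}, l→{f, g}; now {d, e, f, g, h, i, j}.
Read 'b': d→∅, e→{d}, f→{i}, g→{d}, h→{k, l}, i→{e, f, k}, j→{h}; union {d, e, f, h, i, k, l}; ε-closure = {d, e, f, g, h, i, k, l}.
Read 'a': d→{f}, e→∅, f→{e}, g→{h}, h→∅, i→{g, h, j}, k→{g}, l→{g, k}; union {e, f, g, h, j, k}; ε-closure = {d, e, f, g, h, j, k}.
Read 'b': d→∅, e→{d}, f→{i}, g→{d}, h→{k, l}, j→{h}, k→{e, f}; union {d, e, f, h, i, k, l}; ε-closure = {d, e, f, g, h, i, k, l}.
Read 'b': d→∅, e→{d}, f→{i}, g→{d}, h→{k, l}, i→{e, f, k}, k→{e, f}, l→{d, g, l}; now {d, e, f, g, i, k, l}.
Read 'a': d→{f}, e→∅, f→{e}, g→{h}, i→{g, h, j}, k→{g}, l→{g, k}; union {e, f, g, h, j, k}; ε-closure = {d, e, f, g, h, j, k}.
Read 'b': d→∅, e→{d}, f→{i}, g→{d}, h→{k, l}, j→{h}, k→{e, f}; union {d, e, f, h, i, k, l}; ε-closure = {d, e, f, g, h, i, k, l}.

{d, e, f, g, h, i, k, l}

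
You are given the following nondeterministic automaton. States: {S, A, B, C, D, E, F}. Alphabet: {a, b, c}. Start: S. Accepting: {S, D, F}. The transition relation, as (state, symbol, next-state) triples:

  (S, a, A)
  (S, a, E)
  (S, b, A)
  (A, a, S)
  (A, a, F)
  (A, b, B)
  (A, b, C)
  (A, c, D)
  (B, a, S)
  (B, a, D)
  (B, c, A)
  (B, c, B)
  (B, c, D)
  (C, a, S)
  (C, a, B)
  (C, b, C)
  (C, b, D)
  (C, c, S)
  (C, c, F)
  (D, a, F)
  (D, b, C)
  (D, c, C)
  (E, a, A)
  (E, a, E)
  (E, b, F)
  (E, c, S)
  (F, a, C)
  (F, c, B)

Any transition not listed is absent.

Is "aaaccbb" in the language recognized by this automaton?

Yes

Start in {S}.
Read 'a': {S} → {A, E}.
Read 'a': {A, E} → {S, A, E, F}.
Read 'a': {S, A, E, F} → {S, A, C, E, F}.
Read 'c': {S, A, C, E, F} → {S, B, D, F}.
Read 'c': {S, B, D, F} → {A, B, C, D}.
Read 'b': {A, B, C, D} → {B, C, D}.
Read 'b': {B, C, D} → {C, D}.
The final set {C, D} contains the accepting state D.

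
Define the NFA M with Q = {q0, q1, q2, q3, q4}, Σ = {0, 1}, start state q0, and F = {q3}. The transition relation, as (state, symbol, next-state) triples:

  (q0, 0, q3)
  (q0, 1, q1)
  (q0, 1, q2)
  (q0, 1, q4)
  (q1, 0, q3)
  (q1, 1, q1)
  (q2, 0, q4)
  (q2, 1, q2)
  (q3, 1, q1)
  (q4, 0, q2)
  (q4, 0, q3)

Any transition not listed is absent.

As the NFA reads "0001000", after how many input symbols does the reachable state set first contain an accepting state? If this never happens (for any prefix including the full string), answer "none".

Start in {q0}.
Read '0': q0→{q3}; now {q3}.
None of the earlier sets intersect F, but {q3} does.

1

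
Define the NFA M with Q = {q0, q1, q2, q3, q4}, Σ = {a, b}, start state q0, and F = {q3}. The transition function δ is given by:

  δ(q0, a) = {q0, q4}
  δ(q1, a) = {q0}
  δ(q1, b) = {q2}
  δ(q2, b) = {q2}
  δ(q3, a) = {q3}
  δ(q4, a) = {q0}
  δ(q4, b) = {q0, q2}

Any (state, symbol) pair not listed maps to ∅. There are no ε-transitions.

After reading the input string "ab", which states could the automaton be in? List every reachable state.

{q0, q2}

Start in {q0}.
Read 'a': q0→{q0, q4}; now {q0, q4}.
Read 'b': q0→∅, q4→{q0, q2}; now {q0, q2}.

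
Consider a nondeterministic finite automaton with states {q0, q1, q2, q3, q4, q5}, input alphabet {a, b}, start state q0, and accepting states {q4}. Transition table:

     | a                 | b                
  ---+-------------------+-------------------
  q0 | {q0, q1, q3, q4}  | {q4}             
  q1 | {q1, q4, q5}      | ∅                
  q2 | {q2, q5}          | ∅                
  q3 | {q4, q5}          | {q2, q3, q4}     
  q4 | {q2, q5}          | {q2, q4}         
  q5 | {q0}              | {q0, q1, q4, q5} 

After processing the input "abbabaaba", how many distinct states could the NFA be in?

6

Start in {q0}.
Read 'a': q0→{q0, q1, q3, q4}; now {q0, q1, q3, q4}.
Read 'b': q0→{q4}, q1→∅, q3→{q2, q3, q4}, q4→{q2, q4}; now {q2, q3, q4}.
Read 'b': q2→∅, q3→{q2, q3, q4}, q4→{q2, q4}; now {q2, q3, q4}.
Read 'a': q2→{q2, q5}, q3→{q4, q5}, q4→{q2, q5}; now {q2, q4, q5}.
Read 'b': q2→∅, q4→{q2, q4}, q5→{q0, q1, q4, q5}; now {q0, q1, q2, q4, q5}.
Read 'a': q0→{q0, q1, q3, q4}, q1→{q1, q4, q5}, q2→{q2, q5}, q4→{q2, q5}, q5→{q0}; now {q0, q1, q2, q3, q4, q5}.
Read 'a': q0→{q0, q1, q3, q4}, q1→{q1, q4, q5}, q2→{q2, q5}, q3→{q4, q5}, q4→{q2, q5}, q5→{q0}; now {q0, q1, q2, q3, q4, q5}.
Read 'b': q0→{q4}, q1→∅, q2→∅, q3→{q2, q3, q4}, q4→{q2, q4}, q5→{q0, q1, q4, q5}; now {q0, q1, q2, q3, q4, q5}.
Read 'a': q0→{q0, q1, q3, q4}, q1→{q1, q4, q5}, q2→{q2, q5}, q3→{q4, q5}, q4→{q2, q5}, q5→{q0}; now {q0, q1, q2, q3, q4, q5}.
That set has 6 states.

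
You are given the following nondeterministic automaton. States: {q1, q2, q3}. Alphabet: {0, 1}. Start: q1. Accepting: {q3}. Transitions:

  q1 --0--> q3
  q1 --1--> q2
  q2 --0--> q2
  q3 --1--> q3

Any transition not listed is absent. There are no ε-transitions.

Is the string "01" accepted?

Yes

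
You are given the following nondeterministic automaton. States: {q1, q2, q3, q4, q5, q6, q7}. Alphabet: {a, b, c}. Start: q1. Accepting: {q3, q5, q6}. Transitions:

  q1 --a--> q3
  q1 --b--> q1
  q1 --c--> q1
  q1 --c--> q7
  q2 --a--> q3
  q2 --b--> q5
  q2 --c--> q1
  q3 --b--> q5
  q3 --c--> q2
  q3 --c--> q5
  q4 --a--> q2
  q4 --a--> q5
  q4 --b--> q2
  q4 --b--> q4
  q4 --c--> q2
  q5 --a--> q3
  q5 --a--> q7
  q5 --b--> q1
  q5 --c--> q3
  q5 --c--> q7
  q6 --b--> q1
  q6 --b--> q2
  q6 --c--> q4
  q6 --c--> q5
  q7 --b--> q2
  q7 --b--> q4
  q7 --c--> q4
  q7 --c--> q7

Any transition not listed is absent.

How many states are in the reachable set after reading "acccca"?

3

Start in {q1}.
Read 'a': {q1} → {q3}.
Read 'c': {q3} → {q2, q5}.
Read 'c': {q2, q5} → {q1, q3, q7}.
Read 'c': {q1, q3, q7} → {q1, q2, q4, q5, q7}.
Read 'c': {q1, q2, q4, q5, q7} → {q1, q2, q3, q4, q7}.
Read 'a': {q1, q2, q3, q4, q7} → {q2, q3, q5}.
That set has 3 states.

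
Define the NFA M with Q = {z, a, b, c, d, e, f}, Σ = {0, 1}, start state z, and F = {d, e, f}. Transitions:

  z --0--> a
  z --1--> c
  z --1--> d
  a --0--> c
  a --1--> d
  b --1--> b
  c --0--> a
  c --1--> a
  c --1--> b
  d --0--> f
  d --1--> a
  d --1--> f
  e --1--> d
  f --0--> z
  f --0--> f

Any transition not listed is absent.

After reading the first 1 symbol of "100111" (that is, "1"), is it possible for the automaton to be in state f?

No

Start in {z}.
Read '1': z→{c, d}; now {c, d}.
State f is not in {c, d}.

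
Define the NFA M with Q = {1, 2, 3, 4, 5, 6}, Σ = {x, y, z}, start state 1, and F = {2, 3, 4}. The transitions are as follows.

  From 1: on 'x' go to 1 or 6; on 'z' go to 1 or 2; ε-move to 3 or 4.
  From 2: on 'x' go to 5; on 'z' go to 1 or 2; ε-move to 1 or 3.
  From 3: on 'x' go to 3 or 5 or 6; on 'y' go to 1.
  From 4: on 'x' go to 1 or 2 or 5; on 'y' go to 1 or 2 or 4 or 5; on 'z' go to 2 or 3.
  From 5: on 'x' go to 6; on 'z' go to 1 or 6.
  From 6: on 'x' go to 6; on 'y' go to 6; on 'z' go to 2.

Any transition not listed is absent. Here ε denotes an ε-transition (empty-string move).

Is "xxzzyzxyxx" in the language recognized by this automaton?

Start: ε-closure({1}) = {1, 3, 4}.
Read 'x': {1, 3, 4} → {1, 2, 3, 4, 5, 6}.
Read 'x': {1, 2, 3, 4, 5, 6} → {1, 2, 3, 4, 5, 6}.
Read 'z': {1, 2, 3, 4, 5, 6} → {1, 2, 3, 4, 6}.
Read 'z': {1, 2, 3, 4, 6} → {1, 2, 3, 4}.
Read 'y': {1, 2, 3, 4} → {1, 2, 3, 4, 5}.
Read 'z': {1, 2, 3, 4, 5} → {1, 2, 3, 4, 6}.
Read 'x': {1, 2, 3, 4, 6} → {1, 2, 3, 4, 5, 6}.
Read 'y': {1, 2, 3, 4, 5, 6} → {1, 2, 3, 4, 5, 6}.
Read 'x': {1, 2, 3, 4, 5, 6} → {1, 2, 3, 4, 5, 6}.
Read 'x': {1, 2, 3, 4, 5, 6} → {1, 2, 3, 4, 5, 6}.
The final set {1, 2, 3, 4, 5, 6} contains the accepting states 2, 3, 4.

Yes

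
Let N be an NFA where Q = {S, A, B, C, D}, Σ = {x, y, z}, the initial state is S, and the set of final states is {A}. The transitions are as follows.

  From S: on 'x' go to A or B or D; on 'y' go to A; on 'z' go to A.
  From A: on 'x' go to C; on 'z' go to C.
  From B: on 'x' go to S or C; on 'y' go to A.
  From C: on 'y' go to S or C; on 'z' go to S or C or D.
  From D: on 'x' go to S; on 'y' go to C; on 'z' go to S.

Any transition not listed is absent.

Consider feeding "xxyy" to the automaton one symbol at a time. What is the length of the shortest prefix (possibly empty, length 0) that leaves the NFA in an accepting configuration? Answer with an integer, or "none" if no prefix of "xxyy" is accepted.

1

Start in {S}.
Read 'x': S→{A, B, D}; now {A, B, D}.
None of the earlier sets intersect F, but {A, B, D} does.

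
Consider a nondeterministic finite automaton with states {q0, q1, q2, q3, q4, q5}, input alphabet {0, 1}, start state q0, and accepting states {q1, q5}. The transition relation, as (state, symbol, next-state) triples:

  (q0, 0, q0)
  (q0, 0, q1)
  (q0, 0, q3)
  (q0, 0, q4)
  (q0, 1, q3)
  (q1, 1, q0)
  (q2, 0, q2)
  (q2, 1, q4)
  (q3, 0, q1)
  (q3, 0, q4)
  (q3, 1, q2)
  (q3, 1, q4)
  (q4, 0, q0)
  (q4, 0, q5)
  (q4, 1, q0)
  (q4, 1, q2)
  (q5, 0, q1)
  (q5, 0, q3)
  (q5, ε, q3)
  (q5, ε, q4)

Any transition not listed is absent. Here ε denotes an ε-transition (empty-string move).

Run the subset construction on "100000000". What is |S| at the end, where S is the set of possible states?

Start in {q0}.
Read '1': {q0} → {q3}.
Read '0': {q3} → {q1, q4}.
Read '0': {q1, q4} → {q0, q3, q4, q5}.
Read '0': {q0, q3, q4, q5} → {q0, q1, q3, q4, q5}.
Read '0': {q0, q1, q3, q4, q5} → {q0, q1, q3, q4, q5}.
Read '0': {q0, q1, q3, q4, q5} → {q0, q1, q3, q4, q5}.
Read '0': {q0, q1, q3, q4, q5} → {q0, q1, q3, q4, q5}.
Read '0': {q0, q1, q3, q4, q5} → {q0, q1, q3, q4, q5}.
Read '0': {q0, q1, q3, q4, q5} → {q0, q1, q3, q4, q5}.
That set has 5 states.

5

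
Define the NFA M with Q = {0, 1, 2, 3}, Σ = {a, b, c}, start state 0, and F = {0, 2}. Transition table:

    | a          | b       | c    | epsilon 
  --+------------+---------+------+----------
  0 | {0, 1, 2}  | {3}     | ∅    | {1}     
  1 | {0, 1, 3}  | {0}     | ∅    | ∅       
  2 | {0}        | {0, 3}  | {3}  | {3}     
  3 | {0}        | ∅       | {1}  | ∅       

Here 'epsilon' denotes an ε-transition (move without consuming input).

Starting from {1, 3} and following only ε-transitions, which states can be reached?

Begin with {1, 3}.
No ε-moves leave this set, so the closure equals the set itself.

{1, 3}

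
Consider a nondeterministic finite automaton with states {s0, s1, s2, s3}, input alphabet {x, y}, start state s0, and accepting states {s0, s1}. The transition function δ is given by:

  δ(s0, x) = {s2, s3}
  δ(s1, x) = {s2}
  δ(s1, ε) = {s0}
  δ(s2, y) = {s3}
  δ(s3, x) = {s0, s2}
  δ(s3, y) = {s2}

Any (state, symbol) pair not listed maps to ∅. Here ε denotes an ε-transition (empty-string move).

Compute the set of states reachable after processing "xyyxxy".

Start in {s0}.
Read 'x': {s0} → {s2, s3}.
Read 'y': {s2, s3} → {s2, s3}.
Read 'y': {s2, s3} → {s2, s3}.
Read 'x': {s2, s3} → {s0, s2}.
Read 'x': {s0, s2} → {s2, s3}.
Read 'y': {s2, s3} → {s2, s3}.

{s2, s3}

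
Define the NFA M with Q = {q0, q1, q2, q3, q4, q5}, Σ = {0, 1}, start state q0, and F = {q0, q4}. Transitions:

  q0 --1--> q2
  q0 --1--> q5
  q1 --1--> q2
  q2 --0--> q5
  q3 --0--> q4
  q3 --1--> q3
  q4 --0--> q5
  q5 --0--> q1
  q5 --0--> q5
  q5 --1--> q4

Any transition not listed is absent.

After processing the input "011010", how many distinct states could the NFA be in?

0

Start in {q0}.
Read '0': q0→∅; now ∅.
The set is empty and remains empty for the remaining 5 symbols.
That set has 0 states.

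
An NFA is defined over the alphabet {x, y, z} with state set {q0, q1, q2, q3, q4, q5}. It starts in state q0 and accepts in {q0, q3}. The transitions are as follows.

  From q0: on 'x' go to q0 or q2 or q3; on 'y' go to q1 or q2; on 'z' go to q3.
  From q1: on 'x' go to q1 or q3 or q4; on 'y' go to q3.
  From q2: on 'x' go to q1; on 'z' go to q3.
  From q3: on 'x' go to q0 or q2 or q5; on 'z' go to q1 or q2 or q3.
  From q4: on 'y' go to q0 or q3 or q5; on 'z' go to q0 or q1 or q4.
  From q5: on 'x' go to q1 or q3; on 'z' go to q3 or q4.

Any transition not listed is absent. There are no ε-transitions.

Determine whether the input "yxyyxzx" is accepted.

Yes

Start in {q0}.
Read 'y': q0→{q1, q2}; now {q1, q2}.
Read 'x': q1→{q1, q3, q4}, q2→{q1}; now {q1, q3, q4}.
Read 'y': q1→{q3}, q3→∅, q4→{q0, q3, q5}; now {q0, q3, q5}.
Read 'y': q0→{q1, q2}, q3→∅, q5→∅; now {q1, q2}.
Read 'x': q1→{q1, q3, q4}, q2→{q1}; now {q1, q3, q4}.
Read 'z': q1→∅, q3→{q1, q2, q3}, q4→{q0, q1, q4}; now {q0, q1, q2, q3, q4}.
Read 'x': q0→{q0, q2, q3}, q1→{q1, q3, q4}, q2→{q1}, q3→{q0, q2, q5}, q4→∅; now {q0, q1, q2, q3, q4, q5}.
The final set {q0, q1, q2, q3, q4, q5} contains the accepting states q0, q3.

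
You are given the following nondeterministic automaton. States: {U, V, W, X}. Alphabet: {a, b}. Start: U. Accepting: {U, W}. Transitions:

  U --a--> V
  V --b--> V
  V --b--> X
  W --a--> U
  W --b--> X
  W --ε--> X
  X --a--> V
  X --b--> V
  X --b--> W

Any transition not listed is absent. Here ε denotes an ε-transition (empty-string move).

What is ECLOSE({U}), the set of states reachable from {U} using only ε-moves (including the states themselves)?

Begin with {U}.
No ε-moves leave this set, so the closure equals the set itself.

{U}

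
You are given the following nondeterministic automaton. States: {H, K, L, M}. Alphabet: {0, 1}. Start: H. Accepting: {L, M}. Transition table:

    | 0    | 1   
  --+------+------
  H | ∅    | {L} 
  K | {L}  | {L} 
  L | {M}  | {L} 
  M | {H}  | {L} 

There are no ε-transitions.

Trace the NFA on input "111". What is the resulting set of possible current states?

{L}

Start in {H}.
Read '1': {H} → {L}.
Read '1': {L} → {L}.
Read '1': {L} → {L}.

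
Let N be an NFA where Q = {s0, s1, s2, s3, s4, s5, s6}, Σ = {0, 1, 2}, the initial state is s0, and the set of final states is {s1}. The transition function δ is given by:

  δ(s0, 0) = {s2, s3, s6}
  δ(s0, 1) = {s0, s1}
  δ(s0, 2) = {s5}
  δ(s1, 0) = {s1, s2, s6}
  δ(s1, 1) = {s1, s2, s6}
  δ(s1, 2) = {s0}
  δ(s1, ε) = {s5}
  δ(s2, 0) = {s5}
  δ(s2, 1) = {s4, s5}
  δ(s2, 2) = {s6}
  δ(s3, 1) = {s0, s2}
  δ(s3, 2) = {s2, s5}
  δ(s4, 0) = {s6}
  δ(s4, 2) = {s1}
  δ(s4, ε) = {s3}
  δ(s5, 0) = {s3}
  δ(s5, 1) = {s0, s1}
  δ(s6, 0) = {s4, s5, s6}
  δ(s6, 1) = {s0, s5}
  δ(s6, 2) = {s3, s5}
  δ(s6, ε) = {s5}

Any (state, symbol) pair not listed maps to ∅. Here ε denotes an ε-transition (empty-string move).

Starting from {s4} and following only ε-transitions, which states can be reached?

Begin with {s4}.
ε-move s4 → s3; add s3.

{s3, s4}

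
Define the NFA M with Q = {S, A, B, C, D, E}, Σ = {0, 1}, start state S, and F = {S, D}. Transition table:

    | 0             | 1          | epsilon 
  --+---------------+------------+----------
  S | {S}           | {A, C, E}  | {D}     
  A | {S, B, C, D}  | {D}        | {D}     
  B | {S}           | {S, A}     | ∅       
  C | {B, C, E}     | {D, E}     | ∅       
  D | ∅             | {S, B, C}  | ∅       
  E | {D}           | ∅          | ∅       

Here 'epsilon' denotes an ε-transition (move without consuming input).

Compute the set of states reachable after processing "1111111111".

Start: ε-closure({S}) = {S, D}.
Read '1': {S, D} → {S, A, B, C, D, E}.
Read '1': {S, A, B, C, D, E} → {S, A, B, C, D, E}.
Read '1': {S, A, B, C, D, E} → {S, A, B, C, D, E}.
Read '1': {S, A, B, C, D, E} → {S, A, B, C, D, E}.
Read '1': {S, A, B, C, D, E} → {S, A, B, C, D, E}.
Read '1': {S, A, B, C, D, E} → {S, A, B, C, D, E}.
Read '1': {S, A, B, C, D, E} → {S, A, B, C, D, E}.
Read '1': {S, A, B, C, D, E} → {S, A, B, C, D, E}.
Read '1': {S, A, B, C, D, E} → {S, A, B, C, D, E}.
Read '1': {S, A, B, C, D, E} → {S, A, B, C, D, E}.

{S, A, B, C, D, E}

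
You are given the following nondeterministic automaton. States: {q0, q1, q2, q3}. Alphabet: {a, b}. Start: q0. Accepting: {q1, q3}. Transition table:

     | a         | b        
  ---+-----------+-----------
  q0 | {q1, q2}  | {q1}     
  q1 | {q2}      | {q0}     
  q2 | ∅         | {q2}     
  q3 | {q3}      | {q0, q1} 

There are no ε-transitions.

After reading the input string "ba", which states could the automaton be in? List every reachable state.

{q2}

Start in {q0}.
Read 'b': {q0} → {q1}.
Read 'a': {q1} → {q2}.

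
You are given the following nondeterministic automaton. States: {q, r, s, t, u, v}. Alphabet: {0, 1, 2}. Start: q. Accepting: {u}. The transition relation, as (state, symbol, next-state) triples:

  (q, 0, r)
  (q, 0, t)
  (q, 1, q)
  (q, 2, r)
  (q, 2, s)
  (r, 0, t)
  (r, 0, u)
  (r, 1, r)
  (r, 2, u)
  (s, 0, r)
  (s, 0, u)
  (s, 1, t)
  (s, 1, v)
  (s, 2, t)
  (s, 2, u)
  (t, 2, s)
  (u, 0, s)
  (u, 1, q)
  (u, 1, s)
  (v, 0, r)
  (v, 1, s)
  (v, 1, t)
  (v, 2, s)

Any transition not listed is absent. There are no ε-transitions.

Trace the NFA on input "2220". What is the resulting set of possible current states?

{r, u}

Start in {q}.
Read '2': q→{r, s}; now {r, s}.
Read '2': r→{u}, s→{t, u}; now {t, u}.
Read '2': t→{s}, u→∅; now {s}.
Read '0': s→{r, u}; now {r, u}.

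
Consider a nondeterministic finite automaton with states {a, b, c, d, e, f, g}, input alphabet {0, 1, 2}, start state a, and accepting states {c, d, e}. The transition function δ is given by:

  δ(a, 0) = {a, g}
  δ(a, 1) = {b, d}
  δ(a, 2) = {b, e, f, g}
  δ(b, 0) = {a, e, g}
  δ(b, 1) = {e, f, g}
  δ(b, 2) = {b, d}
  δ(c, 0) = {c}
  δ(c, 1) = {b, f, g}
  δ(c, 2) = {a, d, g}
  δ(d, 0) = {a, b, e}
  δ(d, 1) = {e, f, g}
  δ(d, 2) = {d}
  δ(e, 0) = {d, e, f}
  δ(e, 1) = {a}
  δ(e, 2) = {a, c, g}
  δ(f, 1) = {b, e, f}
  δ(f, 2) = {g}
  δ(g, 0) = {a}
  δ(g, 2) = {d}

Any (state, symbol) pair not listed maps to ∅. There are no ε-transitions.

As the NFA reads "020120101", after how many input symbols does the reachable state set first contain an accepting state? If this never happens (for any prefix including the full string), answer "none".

Start in {a}.
Read '0': {a} → {a, g}.
Read '2': {a, g} → {b, d, e, f, g}.
None of the earlier sets intersect F, but {b, d, e, f, g} does.

2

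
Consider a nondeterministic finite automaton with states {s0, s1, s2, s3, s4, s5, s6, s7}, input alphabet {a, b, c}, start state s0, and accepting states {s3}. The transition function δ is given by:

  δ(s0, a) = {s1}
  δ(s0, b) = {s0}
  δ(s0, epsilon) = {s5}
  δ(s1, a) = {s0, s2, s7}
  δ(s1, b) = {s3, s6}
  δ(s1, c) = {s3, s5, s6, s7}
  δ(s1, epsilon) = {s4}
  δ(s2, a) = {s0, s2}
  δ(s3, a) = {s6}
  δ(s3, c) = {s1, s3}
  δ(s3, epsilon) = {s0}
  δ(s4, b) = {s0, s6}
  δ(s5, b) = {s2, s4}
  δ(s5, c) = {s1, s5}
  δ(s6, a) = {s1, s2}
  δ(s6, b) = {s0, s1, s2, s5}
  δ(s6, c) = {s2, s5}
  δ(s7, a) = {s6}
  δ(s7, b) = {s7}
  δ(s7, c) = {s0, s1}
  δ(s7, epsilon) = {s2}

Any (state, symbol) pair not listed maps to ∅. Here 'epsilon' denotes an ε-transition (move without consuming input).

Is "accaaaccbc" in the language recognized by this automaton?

Yes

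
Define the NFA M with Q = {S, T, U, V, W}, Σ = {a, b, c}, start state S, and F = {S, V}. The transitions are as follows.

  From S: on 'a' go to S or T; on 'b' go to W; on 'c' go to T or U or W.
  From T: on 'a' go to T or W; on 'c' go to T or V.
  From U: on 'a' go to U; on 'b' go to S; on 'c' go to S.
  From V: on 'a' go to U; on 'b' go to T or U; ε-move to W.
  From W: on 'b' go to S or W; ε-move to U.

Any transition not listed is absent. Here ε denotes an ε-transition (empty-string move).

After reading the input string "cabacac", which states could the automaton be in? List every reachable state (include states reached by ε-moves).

{S, T, U, V, W}

Start in {S}.
Read 'c': {S} → {T, U, W}.
Read 'a': {T, U, W} → {T, U, W}.
Read 'b': {T, U, W} → {S, U, W}.
Read 'a': {S, U, W} → {S, T, U}.
Read 'c': {S, T, U} → {S, T, U, V, W}.
Read 'a': {S, T, U, V, W} → {S, T, U, W}.
Read 'c': {S, T, U, W} → {S, T, U, V, W}.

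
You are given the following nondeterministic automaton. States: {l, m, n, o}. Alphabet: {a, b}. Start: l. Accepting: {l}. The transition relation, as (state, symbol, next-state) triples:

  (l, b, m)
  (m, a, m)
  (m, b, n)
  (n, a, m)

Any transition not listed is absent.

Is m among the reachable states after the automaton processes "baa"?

Start in {l}.
Read 'b': l→{m}; now {m}.
Read 'a': m→{m}; now {m}.
Read 'a': m→{m}; now {m}.
State m is in {m}.

Yes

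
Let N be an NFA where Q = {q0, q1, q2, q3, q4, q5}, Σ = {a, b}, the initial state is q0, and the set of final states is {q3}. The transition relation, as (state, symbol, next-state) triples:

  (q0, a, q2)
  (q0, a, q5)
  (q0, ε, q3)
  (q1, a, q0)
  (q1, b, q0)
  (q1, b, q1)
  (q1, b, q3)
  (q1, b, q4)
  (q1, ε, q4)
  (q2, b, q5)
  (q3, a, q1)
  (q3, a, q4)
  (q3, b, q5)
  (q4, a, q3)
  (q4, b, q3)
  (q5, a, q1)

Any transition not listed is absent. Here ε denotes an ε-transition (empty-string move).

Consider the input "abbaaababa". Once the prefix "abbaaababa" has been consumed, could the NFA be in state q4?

Yes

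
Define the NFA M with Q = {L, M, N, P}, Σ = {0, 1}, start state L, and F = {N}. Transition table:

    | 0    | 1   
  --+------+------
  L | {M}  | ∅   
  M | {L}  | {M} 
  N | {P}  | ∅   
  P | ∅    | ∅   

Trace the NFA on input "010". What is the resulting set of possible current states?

{L}

Start in {L}.
Read '0': {L} → {M}.
Read '1': {M} → {M}.
Read '0': {M} → {L}.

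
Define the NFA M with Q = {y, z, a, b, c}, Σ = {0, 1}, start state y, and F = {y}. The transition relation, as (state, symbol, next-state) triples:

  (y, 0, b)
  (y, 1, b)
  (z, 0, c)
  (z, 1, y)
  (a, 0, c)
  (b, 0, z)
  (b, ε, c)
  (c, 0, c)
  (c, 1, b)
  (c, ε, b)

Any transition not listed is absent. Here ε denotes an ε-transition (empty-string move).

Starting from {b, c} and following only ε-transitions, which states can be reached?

Begin with {b, c}.
No ε-moves leave this set, so the closure equals the set itself.

{b, c}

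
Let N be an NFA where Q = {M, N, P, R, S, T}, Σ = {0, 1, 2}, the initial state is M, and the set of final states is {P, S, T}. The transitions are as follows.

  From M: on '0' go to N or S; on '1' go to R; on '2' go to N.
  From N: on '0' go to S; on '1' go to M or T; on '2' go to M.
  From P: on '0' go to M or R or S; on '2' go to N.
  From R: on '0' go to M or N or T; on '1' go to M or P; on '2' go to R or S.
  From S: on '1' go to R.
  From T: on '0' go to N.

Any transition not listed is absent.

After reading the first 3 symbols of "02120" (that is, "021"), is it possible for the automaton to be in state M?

No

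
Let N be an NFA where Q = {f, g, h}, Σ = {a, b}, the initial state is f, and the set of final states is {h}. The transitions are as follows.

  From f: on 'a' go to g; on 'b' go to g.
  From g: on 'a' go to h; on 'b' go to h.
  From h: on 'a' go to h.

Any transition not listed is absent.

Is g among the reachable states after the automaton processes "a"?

Yes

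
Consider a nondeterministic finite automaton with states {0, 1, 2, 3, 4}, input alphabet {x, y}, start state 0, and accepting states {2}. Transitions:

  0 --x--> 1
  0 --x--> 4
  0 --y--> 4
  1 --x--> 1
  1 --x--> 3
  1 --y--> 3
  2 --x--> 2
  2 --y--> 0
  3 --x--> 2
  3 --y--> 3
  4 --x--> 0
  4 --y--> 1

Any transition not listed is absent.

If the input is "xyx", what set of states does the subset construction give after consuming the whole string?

{1, 2, 3}

Start in {0}.
Read 'x': {0} → {1, 4}.
Read 'y': {1, 4} → {1, 3}.
Read 'x': {1, 3} → {1, 2, 3}.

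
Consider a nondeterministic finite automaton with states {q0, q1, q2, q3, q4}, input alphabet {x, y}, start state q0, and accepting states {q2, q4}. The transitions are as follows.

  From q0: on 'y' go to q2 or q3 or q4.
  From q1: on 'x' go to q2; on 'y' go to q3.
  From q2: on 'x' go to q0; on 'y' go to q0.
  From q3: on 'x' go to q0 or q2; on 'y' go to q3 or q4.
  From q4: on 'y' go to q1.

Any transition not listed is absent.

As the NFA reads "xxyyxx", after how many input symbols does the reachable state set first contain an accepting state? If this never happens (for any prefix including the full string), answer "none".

Start in {q0}.
Read 'x': q0→∅; now ∅.
The set is empty and remains empty for the remaining 5 symbols.
No reachable set along the way intersects F.

none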